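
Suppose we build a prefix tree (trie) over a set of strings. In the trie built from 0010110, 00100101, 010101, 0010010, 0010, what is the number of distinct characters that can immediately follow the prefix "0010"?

2

Walk "0010" from the root, arriving at one node.
Characters that immediately follow "0010" among the stored strings: {0, 1}.
That node has 2 child edges.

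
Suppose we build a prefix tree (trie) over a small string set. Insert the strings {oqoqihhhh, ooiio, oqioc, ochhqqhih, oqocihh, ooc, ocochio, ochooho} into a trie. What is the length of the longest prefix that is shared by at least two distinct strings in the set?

Equivalently: take the maximum, over all pairs, of their longest common prefix length.
e.g. "ochhqqhih" and "ochooho" share the prefix "och" of length 3; no pair shares a longer one.
Longest shared-prefix length: 3

3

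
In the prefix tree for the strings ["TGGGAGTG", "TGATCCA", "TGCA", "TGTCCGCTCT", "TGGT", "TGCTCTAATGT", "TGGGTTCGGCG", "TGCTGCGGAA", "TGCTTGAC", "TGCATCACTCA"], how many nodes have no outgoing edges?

Leaves are exactly the stored words that no other stored word extends.
Those words: "TGATCCA", "TGCATCACTCA", "TGCTCTAATGT", "TGCTGCGGAA", "TGCTTGAC", "TGGGAGTG", "TGGGTTCGGCG", "TGGT", "TGTCCGCTCT"
Leaf count: 9

9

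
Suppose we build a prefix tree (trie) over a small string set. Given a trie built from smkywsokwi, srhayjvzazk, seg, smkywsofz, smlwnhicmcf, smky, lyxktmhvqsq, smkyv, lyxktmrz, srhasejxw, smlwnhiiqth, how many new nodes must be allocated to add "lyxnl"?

Walking "lyxnl" from the root, the first 3 characters ("lyx") follow existing edges; "n" is the first miss.
So 5 − 3 = 2 new nodes.

2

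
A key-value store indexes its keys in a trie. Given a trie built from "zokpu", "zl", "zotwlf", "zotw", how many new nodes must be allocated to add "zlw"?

The longest prefix of "zlw" already in the trie is "zl" (length 2).
Each of the 1 remaining characters creates one node.

1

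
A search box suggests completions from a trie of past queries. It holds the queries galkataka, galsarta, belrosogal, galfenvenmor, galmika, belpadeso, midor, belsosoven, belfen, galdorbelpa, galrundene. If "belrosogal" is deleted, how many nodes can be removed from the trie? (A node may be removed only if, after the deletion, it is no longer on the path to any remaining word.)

A node on "belrosogal"'s path can go only if nothing else ends at it or branches off below it.
The suffix "rosogal" (7 nodes) is used only by "belrosogal"; the node for "bel" still has the child "p", so pruning stops there.
Nodes removed: 7

7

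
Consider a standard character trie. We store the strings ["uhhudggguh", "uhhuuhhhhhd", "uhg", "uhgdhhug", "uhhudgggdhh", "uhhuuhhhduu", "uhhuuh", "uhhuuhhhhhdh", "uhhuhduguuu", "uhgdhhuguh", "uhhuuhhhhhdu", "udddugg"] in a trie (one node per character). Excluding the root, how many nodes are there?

Count nodes per top-level branch (shared prefixes stored once):
  'u'-branch (udddugg, uhg, uhgdhhug, uhgdhhuguh, uhhudgggdhh, uhhudggguh, uhhuhduguuu, uhhuuh, uhhuuhhhduu, uhhuuhhhhhd, uhhuuhhhhhdh, uhhuuhhhhhdu): 46 nodes
Sum: 46

46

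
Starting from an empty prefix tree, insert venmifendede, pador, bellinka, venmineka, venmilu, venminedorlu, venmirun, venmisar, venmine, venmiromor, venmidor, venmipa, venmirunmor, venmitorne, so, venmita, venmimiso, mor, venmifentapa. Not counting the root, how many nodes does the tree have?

73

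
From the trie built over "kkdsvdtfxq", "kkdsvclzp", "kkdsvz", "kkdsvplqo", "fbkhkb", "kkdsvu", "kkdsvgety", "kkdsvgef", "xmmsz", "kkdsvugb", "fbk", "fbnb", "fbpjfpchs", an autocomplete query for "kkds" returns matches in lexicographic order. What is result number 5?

Filter for "kkds…" and sort: "kkdsvclzp", "kkdsvdtfxq", "kkdsvgef", "kkdsvgety", "kkdsvplqo", "kkdsvu", "kkdsvugb", "kkdsvz"
The 5th is kkdsvplqo.

kkdsvplqo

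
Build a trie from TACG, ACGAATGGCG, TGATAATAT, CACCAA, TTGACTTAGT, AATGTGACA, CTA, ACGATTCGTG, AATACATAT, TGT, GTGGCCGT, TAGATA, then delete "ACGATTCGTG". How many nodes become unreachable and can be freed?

6

A node on "ACGATTCGTG"'s path can go only if nothing else ends at it or branches off below it.
The suffix "TTCGTG" (6 nodes) is used only by "ACGATTCGTG"; the node for "ACGA" still has the child "A", so pruning stops there.
Nodes removed: 6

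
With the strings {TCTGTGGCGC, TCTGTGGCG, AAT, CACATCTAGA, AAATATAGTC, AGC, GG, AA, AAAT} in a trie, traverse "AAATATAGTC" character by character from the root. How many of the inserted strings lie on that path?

Check each prefix of "AAATATAGTC" against the stored set — each match is an end-marker on the path.
Prefixes of the query that are stored words: "AA", "AAAT", "AAATATAGTC"
Count: 3

3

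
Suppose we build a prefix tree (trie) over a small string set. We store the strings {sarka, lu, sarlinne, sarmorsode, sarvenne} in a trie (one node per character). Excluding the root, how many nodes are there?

24

Trie structure (* marks end of a word):
(root)
├─ l
│  └─ u *
└─ s
   └─ a
      └─ r
         ├─ k
         │  └─ a *
         ├─ l
         │  └─ i
         │     └─ n
         │        └─ n
         │           └─ e *
         ├─ m
         │  └─ o
         │     └─ r
         │        └─ s
         │           └─ o
         │              └─ d
         │                 └─ e *
         └─ v
            └─ e
               └─ n
                  └─ n
                     └─ e *
Counting every labelled node above: 24.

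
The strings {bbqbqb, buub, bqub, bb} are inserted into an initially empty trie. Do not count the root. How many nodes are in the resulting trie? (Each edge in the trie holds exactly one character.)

12

Trie structure (* marks end of a word):
(root)
└─ b
   ├─ b *
   │  └─ q
   │     └─ b
   │        └─ q
   │           └─ b *
   ├─ q
   │  └─ u
   │     └─ b *
   └─ u
      └─ u
         └─ b *
Counting every labelled node above: 12.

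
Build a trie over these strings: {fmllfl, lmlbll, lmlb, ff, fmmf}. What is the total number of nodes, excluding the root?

Count nodes per top-level branch (shared prefixes stored once):
  'f'-branch (ff, fmllfl, fmmf): 9 nodes
  'l'-branch (lmlb, lmlbll): 6 nodes
Sum: 15

15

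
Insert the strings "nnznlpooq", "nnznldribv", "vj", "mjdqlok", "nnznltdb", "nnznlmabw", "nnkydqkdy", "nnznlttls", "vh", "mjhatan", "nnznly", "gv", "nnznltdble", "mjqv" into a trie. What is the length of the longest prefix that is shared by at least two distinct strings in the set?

8

Look for the deepest trie node that still has at least two words in its subtree.
"nnznltdb" and "nnznltdble" agree on "nnznltdb" (8 characters) before diverging; nothing deeper is shared.
Longest shared-prefix length: 8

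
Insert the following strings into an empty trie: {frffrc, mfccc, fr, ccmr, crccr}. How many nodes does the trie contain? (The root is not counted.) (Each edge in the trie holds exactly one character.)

Trie structure (* marks end of a word):
(root)
├─ c
│  ├─ c
│  │  └─ m
│  │     └─ r *
│  └─ r
│     └─ c
│        └─ c
│           └─ r *
├─ f
│  └─ r *
│     └─ f
│        └─ f
│           └─ r
│              └─ c *
└─ m
   └─ f
      └─ c
         └─ c
            └─ c *
Counting every labelled node above: 19.

19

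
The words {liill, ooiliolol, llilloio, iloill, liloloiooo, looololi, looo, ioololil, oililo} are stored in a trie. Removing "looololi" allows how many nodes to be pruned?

A node on "looololi"'s path can go only if nothing else ends at it or branches off below it.
The suffix "loli" (4 nodes) is used only by "looololi"; "looo" is itself a stored word, so pruning stops there.
Nodes removed: 4

4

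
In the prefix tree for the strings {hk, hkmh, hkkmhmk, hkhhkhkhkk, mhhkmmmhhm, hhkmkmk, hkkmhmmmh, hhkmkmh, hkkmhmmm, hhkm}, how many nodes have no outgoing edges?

7

A leaf is a node with no children — equivalently, the end of a word that is not a proper prefix of any other stored word.
Those words: "hhkmkmh", "hhkmkmk", "hkhhkhkhkk", "hkkmhmk", "hkkmhmmmh", "hkmh", "mhhkmmmhhm"
Leaf count: 7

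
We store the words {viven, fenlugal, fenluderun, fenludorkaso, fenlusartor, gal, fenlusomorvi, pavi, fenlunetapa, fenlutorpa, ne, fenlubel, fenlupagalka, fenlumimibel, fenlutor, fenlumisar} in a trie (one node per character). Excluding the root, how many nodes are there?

Count nodes per top-level branch (shared prefixes stored once):
  'f'-branch (fenlubel, fenluderun, fenludorkaso, fenlugal, fenlumimibel, fenlumisar, fenlunetapa, fenlupagalka, fenlusartor, fenlusomorvi, fenlutor, fenlutorpa): 62 nodes
  'g'-branch (gal): 3 nodes
  'n'-branch (ne): 2 nodes
  'p'-branch (pavi): 4 nodes
  'v'-branch (viven): 5 nodes
Sum: 76

76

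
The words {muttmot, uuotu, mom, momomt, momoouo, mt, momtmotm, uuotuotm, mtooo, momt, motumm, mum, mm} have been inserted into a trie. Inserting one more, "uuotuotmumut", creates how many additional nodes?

Walking "uuotuotmumut" from the root, the first 8 characters ("uuotuotm") follow existing edges; "u" is the first miss.
Each of the 4 remaining characters creates one node.

4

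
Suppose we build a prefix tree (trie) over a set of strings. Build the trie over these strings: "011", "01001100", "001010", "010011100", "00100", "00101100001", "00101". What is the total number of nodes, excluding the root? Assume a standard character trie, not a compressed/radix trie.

24

Count nodes per top-level branch (shared prefixes stored once):
  '0'-branch (00100, 00101, 001010, 00101100001, 01001100, 010011100, 011): 24 nodes
Sum: 24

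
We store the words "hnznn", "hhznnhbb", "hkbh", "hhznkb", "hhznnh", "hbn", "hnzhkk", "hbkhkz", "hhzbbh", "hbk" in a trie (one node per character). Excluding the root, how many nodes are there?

29

Trace insertions, counting only characters that open a new branch:
  "hnznn" → 5 new (h, n, z, n, n)
  "hhznnhbb" → prefix "h" already present; 7 new (h, z, n, n, h, b, b)
  "hkbh" → prefix "h" already present; 3 new (k, b, h)
  "hhznkb" → prefix "hhzn" already present; 2 new (k, b)
  "hhznnh" → prefix "hhznnh" already present; 0 new (none)
  "hbn" → prefix "h" already present; 2 new (b, n)
  "hnzhkk" → prefix "hnz" already present; 3 new (h, k, k)
  "hbkhkz" → prefix "hb" already present; 4 new (k, h, k, z)
  "hhzbbh" → prefix "hhz" already present; 3 new (b, b, h)
  "hbk" → prefix "hbk" already present; 0 new (none)
Total nodes = 5 + 7 + 3 + 2 + 0 + 2 + 3 + 4 + 3 + 0 = 29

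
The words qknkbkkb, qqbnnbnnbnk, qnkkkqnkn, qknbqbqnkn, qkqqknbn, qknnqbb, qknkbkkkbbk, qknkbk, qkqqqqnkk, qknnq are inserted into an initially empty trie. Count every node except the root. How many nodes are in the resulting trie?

Trace insertions, counting only characters that open a new branch:
  "qknkbkkb" → 8 new (q, k, n, k, b, k, k, b)
  "qqbnnbnnbnk" → prefix "q" already present; 10 new (q, b, n, n, b, n, n, b, n, k)
  "qnkkkqnkn" → prefix "q" already present; 8 new (n, k, k, k, q, n, k, n)
  "qknbqbqnkn" → prefix "qkn" already present; 7 new (b, q, b, q, n, k, n)
  "qkqqknbn" → prefix "qk" already present; 6 new (q, q, k, n, b, n)
  "qknnqbb" → prefix "qkn" already present; 4 new (n, q, b, b)
  "qknkbkkkbbk" → prefix "qknkbkk" already present; 4 new (k, b, b, k)
  "qknkbk" → prefix "qknkbk" already present; 0 new (none)
  "qkqqqqnkk" → prefix "qkqq" already present; 5 new (q, q, n, k, k)
  "qknnq" → prefix "qknnq" already present; 0 new (none)
Total nodes = 8 + 10 + 8 + 7 + 6 + 4 + 4 + 0 + 5 + 0 = 52

52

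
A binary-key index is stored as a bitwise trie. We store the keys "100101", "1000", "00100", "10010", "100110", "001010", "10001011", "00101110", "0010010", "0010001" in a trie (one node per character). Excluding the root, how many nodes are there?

Trace insertions, counting only characters that open a new branch:
  "100101" → 6 new (1, 0, 0, 1, 0, 1)
  "1000" → prefix "100" already present; 1 new (0)
  "00100" → 5 new (0, 0, 1, 0, 0)
  "10010" → prefix "10010" already present; 0 new (none)
  "100110" → prefix "1001" already present; 2 new (1, 0)
  "001010" → prefix "0010" already present; 2 new (1, 0)
  "10001011" → prefix "1000" already present; 4 new (1, 0, 1, 1)
  "00101110" → prefix "00101" already present; 3 new (1, 1, 0)
  "0010010" → prefix "00100" already present; 2 new (1, 0)
  "0010001" → prefix "00100" already present; 2 new (0, 1)
Total nodes = 6 + 1 + 5 + 0 + 2 + 2 + 4 + 3 + 2 + 2 = 27

27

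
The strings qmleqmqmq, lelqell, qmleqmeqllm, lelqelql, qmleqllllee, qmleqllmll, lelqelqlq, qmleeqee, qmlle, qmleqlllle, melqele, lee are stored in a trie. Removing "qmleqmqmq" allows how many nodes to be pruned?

3

A node on "qmleqmqmq"'s path can go only if nothing else ends at it or branches off below it.
The suffix "qmq" (3 nodes) is used only by "qmleqmqmq"; the node for "qmleqm" still has the child "e", so pruning stops there.
Nodes removed: 3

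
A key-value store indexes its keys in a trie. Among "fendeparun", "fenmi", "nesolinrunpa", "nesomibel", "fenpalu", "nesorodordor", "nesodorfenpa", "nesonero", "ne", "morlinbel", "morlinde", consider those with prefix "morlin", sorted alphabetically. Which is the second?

morlinde

Filter for "morlin…" and sort: "morlinbel", "morlinde"
Position 2: morlinde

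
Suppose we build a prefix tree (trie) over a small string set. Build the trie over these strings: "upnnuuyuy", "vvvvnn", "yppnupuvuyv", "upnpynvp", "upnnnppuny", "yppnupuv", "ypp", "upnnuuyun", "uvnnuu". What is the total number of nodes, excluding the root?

43

Trace insertions, counting only characters that open a new branch:
  "upnnuuyuy" → 9 new (u, p, n, n, u, u, y, u, y)
  "vvvvnn" → 6 new (v, v, v, v, n, n)
  "yppnupuvuyv" → 11 new (y, p, p, n, u, p, u, v, u, y, v)
  "upnpynvp" → prefix "upn" already present; 5 new (p, y, n, v, p)
  "upnnnppuny" → prefix "upnn" already present; 6 new (n, p, p, u, n, y)
  "yppnupuv" → prefix "yppnupuv" already present; 0 new (none)
  "ypp" → prefix "ypp" already present; 0 new (none)
  "upnnuuyun" → prefix "upnnuuyu" already present; 1 new (n)
  "uvnnuu" → prefix "u" already present; 5 new (v, n, n, u, u)
Total nodes = 9 + 6 + 11 + 5 + 6 + 0 + 0 + 1 + 5 = 43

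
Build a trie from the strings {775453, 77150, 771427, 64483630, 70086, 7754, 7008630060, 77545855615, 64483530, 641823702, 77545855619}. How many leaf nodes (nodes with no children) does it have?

A leaf is a node with no children — equivalently, the end of a word that is not a proper prefix of any other stored word.
Those words: "641823702", "64483530", "64483630", "7008630060", "771427", "77150", "775453", "77545855615", "77545855619"
Leaf count: 9

9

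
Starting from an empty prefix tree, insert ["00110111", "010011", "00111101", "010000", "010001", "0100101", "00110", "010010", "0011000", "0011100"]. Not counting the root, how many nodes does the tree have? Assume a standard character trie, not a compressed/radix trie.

26

Count nodes per top-level branch (shared prefixes stored once):
  '0'-branch (00110, 0011000, 00110111, 0011100, 00111101, 010000, 010001, 010010, 0100101, 010011): 26 nodes
Sum: 26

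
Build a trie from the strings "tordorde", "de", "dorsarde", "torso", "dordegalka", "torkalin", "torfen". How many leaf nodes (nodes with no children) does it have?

7

A leaf is a node with no children — equivalently, the end of a word that is not a proper prefix of any other stored word.
Those words: "de", "dordegalka", "dorsarde", "tordorde", "torfen", "torkalin", "torso"
Leaf count: 7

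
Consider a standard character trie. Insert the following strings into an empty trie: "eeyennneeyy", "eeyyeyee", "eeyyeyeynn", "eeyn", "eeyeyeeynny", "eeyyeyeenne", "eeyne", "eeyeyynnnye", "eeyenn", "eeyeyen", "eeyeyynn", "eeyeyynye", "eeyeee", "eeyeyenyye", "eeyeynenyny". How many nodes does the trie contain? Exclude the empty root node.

Count nodes per top-level branch (shared prefixes stored once):
  'e'-branch (eeyeee, eeyenn, eeyennneeyy, eeyeyeeynny, eeyeyen, eeyeyenyye, eeyeynenyny, eeyeyynn, eeyeyynnnye, eeyeyynye, eeyn, eeyne, eeyyeyee, eeyyeyeenne, eeyyeyeynn): 51 nodes
Sum: 51

51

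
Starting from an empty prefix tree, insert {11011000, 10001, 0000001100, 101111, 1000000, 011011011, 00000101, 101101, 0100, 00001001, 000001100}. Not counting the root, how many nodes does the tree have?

Insert word by word; a character creates a node only if that edge doesn't already exist:
  "11011000" → 8 new (1, 1, 0, 1, 1, 0, 0, 0)
  "10001" → prefix "1" already present; 4 new (0, 0, 0, 1)
  "0000001100" → 10 new (0, 0, 0, 0, 0, 0, 1, 1, 0, 0)
  "101111" → prefix "10" already present; 4 new (1, 1, 1, 1)
  "1000000" → prefix "1000" already present; 3 new (0, 0, 0)
  "011011011" → prefix "0" already present; 8 new (1, 1, 0, 1, 1, 0, 1, 1)
  "00000101" → prefix "00000" already present; 3 new (1, 0, 1)
  "101101" → prefix "1011" already present; 2 new (0, 1)
  "0100" → prefix "01" already present; 2 new (0, 0)
  "00001001" → prefix "0000" already present; 4 new (1, 0, 0, 1)
  "000001100" → prefix "000001" already present; 3 new (1, 0, 0)
Total nodes = 8 + 4 + 10 + 4 + 3 + 8 + 3 + 2 + 2 + 4 + 3 = 51

51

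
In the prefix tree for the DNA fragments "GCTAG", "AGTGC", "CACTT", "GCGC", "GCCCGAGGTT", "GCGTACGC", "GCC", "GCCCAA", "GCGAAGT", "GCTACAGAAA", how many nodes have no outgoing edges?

9

Leaves are exactly the stored words that no other stored word extends.
Those words: "AGTGC", "CACTT", "GCCCAA", "GCCCGAGGTT", "GCGAAGT", "GCGC", "GCGTACGC", "GCTACAGAAA", "GCTAG"
Leaf count: 9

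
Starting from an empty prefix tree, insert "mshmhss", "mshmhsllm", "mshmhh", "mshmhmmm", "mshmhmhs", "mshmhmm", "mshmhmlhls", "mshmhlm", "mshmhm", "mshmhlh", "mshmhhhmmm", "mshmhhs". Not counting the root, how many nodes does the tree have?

Count nodes per top-level branch (shared prefixes stored once):
  'm'-branch (mshmhh, mshmhhhmmm, mshmhhs, mshmhlh, mshmhlm, mshmhm, mshmhmhs, mshmhmlhls, mshmhmm, mshmhmmm, mshmhsllm, mshmhss): 28 nodes
Sum: 28

28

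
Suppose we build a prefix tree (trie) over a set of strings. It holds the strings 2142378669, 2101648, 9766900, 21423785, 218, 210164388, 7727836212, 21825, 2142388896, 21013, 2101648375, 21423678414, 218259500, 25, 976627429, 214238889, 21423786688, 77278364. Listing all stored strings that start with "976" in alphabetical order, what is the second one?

9766900

Filter for "976…" and sort: "976627429", "9766900"
Position 2: 9766900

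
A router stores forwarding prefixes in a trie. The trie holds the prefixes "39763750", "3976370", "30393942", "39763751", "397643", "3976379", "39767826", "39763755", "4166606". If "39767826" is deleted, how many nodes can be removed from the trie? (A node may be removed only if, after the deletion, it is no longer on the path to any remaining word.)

After clearing the end-marker at "39767826", prune upward until reaching a node still needed by another word.
The suffix "7826" (4 nodes) is used only by "39767826"; the node for "3976" still has the child "3", so pruning stops there.
Nodes removed: 4

4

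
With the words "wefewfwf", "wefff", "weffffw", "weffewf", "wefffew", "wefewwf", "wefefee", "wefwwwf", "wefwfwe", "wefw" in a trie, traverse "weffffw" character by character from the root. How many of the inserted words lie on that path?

Walk "weffffw" from the root; an end-of-word marker is hit whenever a stored word is a prefix of "weffffw".
Prefixes of the query that are stored words: "wefff", "weffffw"
Count: 2

2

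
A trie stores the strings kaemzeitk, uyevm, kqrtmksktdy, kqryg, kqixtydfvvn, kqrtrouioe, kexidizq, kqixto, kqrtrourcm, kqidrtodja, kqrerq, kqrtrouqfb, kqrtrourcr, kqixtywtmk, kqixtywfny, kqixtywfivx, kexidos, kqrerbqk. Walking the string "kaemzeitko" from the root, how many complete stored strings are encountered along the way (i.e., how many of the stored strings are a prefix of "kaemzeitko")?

1

Walk "kaemzeitko" from the root; an end-of-word marker is hit whenever a stored word is a prefix of "kaemzeitko".
Prefixes of the query that are stored words: "kaemzeitk"
Count: 1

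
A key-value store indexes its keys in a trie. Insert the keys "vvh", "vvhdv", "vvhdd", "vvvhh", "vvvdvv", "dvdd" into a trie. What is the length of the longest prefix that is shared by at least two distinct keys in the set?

4

Equivalently: take the maximum, over all pairs, of their longest common prefix length.
"vvhdd" and "vvhdv" agree on "vvhd" (4 characters) before diverging; nothing deeper is shared.
Longest shared-prefix length: 4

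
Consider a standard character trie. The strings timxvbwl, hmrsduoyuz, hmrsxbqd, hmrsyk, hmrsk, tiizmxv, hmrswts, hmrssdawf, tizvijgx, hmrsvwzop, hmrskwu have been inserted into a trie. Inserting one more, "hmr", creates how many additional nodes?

Every character of "hmr" already lies on an existing path (it is a prefix of some stored word).
No new nodes are needed: 0.

0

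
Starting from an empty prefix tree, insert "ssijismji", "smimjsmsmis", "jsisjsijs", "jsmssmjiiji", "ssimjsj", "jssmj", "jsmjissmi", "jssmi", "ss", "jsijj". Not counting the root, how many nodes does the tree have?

For each word, the new-node count is its length minus the longest prefix already in the trie:
  "ssijismji" → 9 new (s, s, i, j, i, s, m, j, i)
  "smimjsmsmis" → prefix "s" already present; 10 new (m, i, m, j, s, m, s, m, i, s)
  "jsisjsijs" → 9 new (j, s, i, s, j, s, i, j, s)
  "jsmssmjiiji" → prefix "js" already present; 9 new (m, s, s, m, j, i, i, j, i)
  "ssimjsj" → prefix "ssi" already present; 4 new (m, j, s, j)
  "jssmj" → prefix "js" already present; 3 new (s, m, j)
  "jsmjissmi" → prefix "jsm" already present; 6 new (j, i, s, s, m, i)
  "jssmi" → prefix "jssm" already present; 1 new (i)
  "ss" → prefix "ss" already present; 0 new (none)
  "jsijj" → prefix "jsi" already present; 2 new (j, j)
Total nodes = 9 + 10 + 9 + 9 + 4 + 3 + 6 + 1 + 0 + 2 = 53

53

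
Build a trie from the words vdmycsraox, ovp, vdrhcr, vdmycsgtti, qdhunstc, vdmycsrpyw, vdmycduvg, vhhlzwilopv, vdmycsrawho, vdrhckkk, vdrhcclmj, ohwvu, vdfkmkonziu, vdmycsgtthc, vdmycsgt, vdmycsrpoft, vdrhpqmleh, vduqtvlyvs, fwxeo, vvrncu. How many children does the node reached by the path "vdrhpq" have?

1

Walk "vdrhpq" from the root, arriving at one node.
Characters that immediately follow "vdrhpq" among the stored strings: {m}.
That node has 1 child edge.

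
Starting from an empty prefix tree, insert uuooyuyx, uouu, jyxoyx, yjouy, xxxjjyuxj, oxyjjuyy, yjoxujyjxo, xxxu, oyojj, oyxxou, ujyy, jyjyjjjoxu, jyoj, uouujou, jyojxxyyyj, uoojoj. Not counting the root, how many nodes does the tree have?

81

Insert word by word; a character creates a node only if that edge doesn't already exist:
  "uuooyuyx" → 8 new (u, u, o, o, y, u, y, x)
  "uouu" → prefix "u" already present; 3 new (o, u, u)
  "jyxoyx" → 6 new (j, y, x, o, y, x)
  "yjouy" → 5 new (y, j, o, u, y)
  "xxxjjyuxj" → 9 new (x, x, x, j, j, y, u, x, j)
  "oxyjjuyy" → 8 new (o, x, y, j, j, u, y, y)
  "yjoxujyjxo" → prefix "yjo" already present; 7 new (x, u, j, y, j, x, o)
  "xxxu" → prefix "xxx" already present; 1 new (u)
  "oyojj" → prefix "o" already present; 4 new (y, o, j, j)
  "oyxxou" → prefix "oy" already present; 4 new (x, x, o, u)
  "ujyy" → prefix "u" already present; 3 new (j, y, y)
  "jyjyjjjoxu" → prefix "jy" already present; 8 new (j, y, j, j, j, o, x, u)
  "jyoj" → prefix "jy" already present; 2 new (o, j)
  "uouujou" → prefix "uouu" already present; 3 new (j, o, u)
  "jyojxxyyyj" → prefix "jyoj" already present; 6 new (x, x, y, y, y, j)
  "uoojoj" → prefix "uo" already present; 4 new (o, j, o, j)
Total nodes = 8 + 3 + 6 + 5 + 9 + 8 + 7 + 1 + 4 + 4 + 3 + 8 + 2 + 3 + 6 + 4 = 81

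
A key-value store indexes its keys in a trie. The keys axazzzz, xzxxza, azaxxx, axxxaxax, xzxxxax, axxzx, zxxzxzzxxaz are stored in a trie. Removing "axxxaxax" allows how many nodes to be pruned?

After clearing the end-marker at "axxxaxax", prune upward until reaching a node still needed by another word.
The suffix "xaxax" (5 nodes) is used only by "axxxaxax"; the node for "axx" still has the child "z", so pruning stops there.
Nodes removed: 5

5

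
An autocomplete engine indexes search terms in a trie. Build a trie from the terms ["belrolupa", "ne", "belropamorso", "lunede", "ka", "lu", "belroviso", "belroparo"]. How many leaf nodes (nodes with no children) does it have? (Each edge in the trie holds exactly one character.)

7

A leaf is a node with no children — equivalently, the end of a word that is not a proper prefix of any other stored word.
Those words: "belrolupa", "belropamorso", "belroparo", "belroviso", "ka", "lunede", "ne"
Leaf count: 7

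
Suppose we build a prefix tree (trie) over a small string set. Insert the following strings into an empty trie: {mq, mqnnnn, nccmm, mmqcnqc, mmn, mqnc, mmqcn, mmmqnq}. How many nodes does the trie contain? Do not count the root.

Count nodes per top-level branch (shared prefixes stored once):
  'm'-branch (mmmqnq, mmn, mmqcn, mmqcnqc, mq, mqnc, mqnnnn): 18 nodes
  'n'-branch (nccmm): 5 nodes
Sum: 23

23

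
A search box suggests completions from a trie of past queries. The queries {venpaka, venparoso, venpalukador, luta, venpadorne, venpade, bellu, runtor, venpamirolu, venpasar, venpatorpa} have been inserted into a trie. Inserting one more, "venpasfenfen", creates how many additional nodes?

6

Walking "venpasfenfen" from the root, the first 6 characters ("venpas") follow existing edges; "f" is the first miss.
Each of the 6 remaining characters creates one node.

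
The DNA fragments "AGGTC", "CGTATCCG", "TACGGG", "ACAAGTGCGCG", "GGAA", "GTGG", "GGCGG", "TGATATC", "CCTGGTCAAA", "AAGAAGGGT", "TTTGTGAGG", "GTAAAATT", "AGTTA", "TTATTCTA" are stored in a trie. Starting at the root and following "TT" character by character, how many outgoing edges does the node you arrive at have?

The children of the "TT" node are the distinct next characters among strings starting with "TT".
Characters that immediately follow "TT" among the stored strings: {A, T}.
That node has 2 child edges.

2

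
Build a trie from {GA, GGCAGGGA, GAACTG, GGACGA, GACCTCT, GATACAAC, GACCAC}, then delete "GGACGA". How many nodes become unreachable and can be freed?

Walk "GGACGA" from the leaf back toward the root, removing each node that no remaining word uses.
The suffix "ACGA" (4 nodes) is used only by "GGACGA"; the node for "GG" still has the child "C", so pruning stops there.
Nodes removed: 4

4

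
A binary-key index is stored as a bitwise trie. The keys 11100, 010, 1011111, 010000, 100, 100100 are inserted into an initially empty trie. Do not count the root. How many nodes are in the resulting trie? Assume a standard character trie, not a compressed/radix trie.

Count nodes per top-level branch (shared prefixes stored once):
  '0'-branch (010, 010000): 6 nodes
  '1'-branch (100, 100100, 1011111, 11100): 15 nodes
Sum: 21

21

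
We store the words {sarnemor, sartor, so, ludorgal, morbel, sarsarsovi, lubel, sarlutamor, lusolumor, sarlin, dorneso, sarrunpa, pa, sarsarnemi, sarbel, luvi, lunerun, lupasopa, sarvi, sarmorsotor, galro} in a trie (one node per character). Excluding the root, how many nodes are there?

101

Insert word by word; a character creates a node only if that edge doesn't already exist:
  "sarnemor" → 8 new (s, a, r, n, e, m, o, r)
  "sartor" → prefix "sar" already present; 3 new (t, o, r)
  "so" → prefix "s" already present; 1 new (o)
  "ludorgal" → 8 new (l, u, d, o, r, g, a, l)
  "morbel" → 6 new (m, o, r, b, e, l)
  "sarsarsovi" → prefix "sar" already present; 7 new (s, a, r, s, o, v, i)
  "lubel" → prefix "lu" already present; 3 new (b, e, l)
  "sarlutamor" → prefix "sar" already present; 7 new (l, u, t, a, m, o, r)
  "lusolumor" → prefix "lu" already present; 7 new (s, o, l, u, m, o, r)
  "sarlin" → prefix "sarl" already present; 2 new (i, n)
  "dorneso" → 7 new (d, o, r, n, e, s, o)
  "sarrunpa" → prefix "sar" already present; 5 new (r, u, n, p, a)
  "pa" → 2 new (p, a)
  "sarsarnemi" → prefix "sarsar" already present; 4 new (n, e, m, i)
  "sarbel" → prefix "sar" already present; 3 new (b, e, l)
  "luvi" → prefix "lu" already present; 2 new (v, i)
  "lunerun" → prefix "lu" already present; 5 new (n, e, r, u, n)
  "lupasopa" → prefix "lu" already present; 6 new (p, a, s, o, p, a)
  "sarvi" → prefix "sar" already present; 2 new (v, i)
  "sarmorsotor" → prefix "sar" already present; 8 new (m, o, r, s, o, t, o, r)
  "galro" → 5 new (g, a, l, r, o)
Total nodes = 8 + 3 + 1 + 8 + 6 + 7 + 3 + 7 + 7 + 2 + 7 + 5 + 2 + 4 + 3 + 2 + 5 + 6 + 2 + 8 + 5 = 101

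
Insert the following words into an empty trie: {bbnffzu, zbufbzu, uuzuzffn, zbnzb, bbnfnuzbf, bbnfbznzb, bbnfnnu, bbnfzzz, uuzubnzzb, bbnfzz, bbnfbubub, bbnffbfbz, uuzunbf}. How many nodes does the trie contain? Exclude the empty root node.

Trace insertions, counting only characters that open a new branch:
  "bbnffzu" → 7 new (b, b, n, f, f, z, u)
  "zbufbzu" → 7 new (z, b, u, f, b, z, u)
  "uuzuzffn" → 8 new (u, u, z, u, z, f, f, n)
  "zbnzb" → prefix "zb" already present; 3 new (n, z, b)
  "bbnfnuzbf" → prefix "bbnf" already present; 5 new (n, u, z, b, f)
  "bbnfbznzb" → prefix "bbnf" already present; 5 new (b, z, n, z, b)
  "bbnfnnu" → prefix "bbnfn" already present; 2 new (n, u)
  "bbnfzzz" → prefix "bbnf" already present; 3 new (z, z, z)
  "uuzubnzzb" → prefix "uuzu" already present; 5 new (b, n, z, z, b)
  "bbnfzz" → prefix "bbnfzz" already present; 0 new (none)
  "bbnfbubub" → prefix "bbnfb" already present; 4 new (u, b, u, b)
  "bbnffbfbz" → prefix "bbnff" already present; 4 new (b, f, b, z)
  "uuzunbf" → prefix "uuzu" already present; 3 new (n, b, f)
Total nodes = 7 + 7 + 8 + 3 + 5 + 5 + 2 + 3 + 5 + 0 + 4 + 4 + 3 = 56

56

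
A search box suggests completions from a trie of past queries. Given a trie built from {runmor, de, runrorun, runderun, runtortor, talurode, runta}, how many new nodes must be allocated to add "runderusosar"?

5

The longest prefix of "runderusosar" already in the trie is "runderu" (length 7).
Each of the 5 remaining characters creates one node.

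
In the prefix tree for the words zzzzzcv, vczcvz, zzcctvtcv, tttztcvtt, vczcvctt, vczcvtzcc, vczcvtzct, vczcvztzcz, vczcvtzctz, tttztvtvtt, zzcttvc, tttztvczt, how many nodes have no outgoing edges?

10

Leaves are exactly the stored words that no other stored word extends.
Those words: "tttztcvtt", "tttztvczt", "tttztvtvtt", "vczcvctt", "vczcvtzcc", "vczcvtzctz", "vczcvztzcz", "zzcctvtcv", "zzcttvc", "zzzzzcv"
Leaf count: 10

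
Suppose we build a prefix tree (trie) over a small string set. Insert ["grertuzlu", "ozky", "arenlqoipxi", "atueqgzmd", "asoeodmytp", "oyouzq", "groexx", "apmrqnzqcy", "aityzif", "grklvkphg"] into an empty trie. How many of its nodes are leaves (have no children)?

10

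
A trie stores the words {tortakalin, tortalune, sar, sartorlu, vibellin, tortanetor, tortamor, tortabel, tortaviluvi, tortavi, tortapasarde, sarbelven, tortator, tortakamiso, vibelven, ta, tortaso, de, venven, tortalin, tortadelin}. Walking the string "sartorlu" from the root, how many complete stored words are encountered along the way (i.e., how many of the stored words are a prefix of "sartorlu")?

2

Check each prefix of "sartorlu" against the stored set — each match is an end-marker on the path.
Prefixes of the query that are stored words: "sar", "sartorlu"
Count: 2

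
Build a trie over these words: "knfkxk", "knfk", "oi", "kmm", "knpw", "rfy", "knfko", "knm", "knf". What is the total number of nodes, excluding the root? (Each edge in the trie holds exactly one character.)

Trace insertions, counting only characters that open a new branch:
  "knfkxk" → 6 new (k, n, f, k, x, k)
  "knfk" → prefix "knfk" already present; 0 new (none)
  "oi" → 2 new (o, i)
  "kmm" → prefix "k" already present; 2 new (m, m)
  "knpw" → prefix "kn" already present; 2 new (p, w)
  "rfy" → 3 new (r, f, y)
  "knfko" → prefix "knfk" already present; 1 new (o)
  "knm" → prefix "kn" already present; 1 new (m)
  "knf" → prefix "knf" already present; 0 new (none)
Total nodes = 6 + 0 + 2 + 2 + 2 + 3 + 1 + 1 + 0 = 17

17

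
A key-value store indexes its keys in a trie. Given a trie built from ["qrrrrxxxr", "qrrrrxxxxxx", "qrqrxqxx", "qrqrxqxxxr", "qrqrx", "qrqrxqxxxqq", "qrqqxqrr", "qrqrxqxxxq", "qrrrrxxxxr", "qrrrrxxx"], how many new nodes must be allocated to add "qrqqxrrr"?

"qrqqx" is already a path in the trie; the remaining "rrr" must be added.
Each of the 3 remaining characters creates one node.

3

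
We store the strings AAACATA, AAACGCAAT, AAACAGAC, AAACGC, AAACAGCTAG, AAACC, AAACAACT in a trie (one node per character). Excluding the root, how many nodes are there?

For each word, the new-node count is its length minus the longest prefix already in the trie:
  "AAACATA" → 7 new (A, A, A, C, A, T, A)
  "AAACGCAAT" → prefix "AAAC" already present; 5 new (G, C, A, A, T)
  "AAACAGAC" → prefix "AAACA" already present; 3 new (G, A, C)
  "AAACGC" → prefix "AAACGC" already present; 0 new (none)
  "AAACAGCTAG" → prefix "AAACAG" already present; 4 new (C, T, A, G)
  "AAACC" → prefix "AAAC" already present; 1 new (C)
  "AAACAACT" → prefix "AAACA" already present; 3 new (A, C, T)
Total nodes = 7 + 5 + 3 + 0 + 4 + 1 + 3 = 23

23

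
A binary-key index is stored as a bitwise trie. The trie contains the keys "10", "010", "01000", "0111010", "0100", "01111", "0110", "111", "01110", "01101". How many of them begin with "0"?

8

Traverse to the node for "0", then collect every word in that subtree.
Matches: "010", "0100", "01000", "0110", "01101", "01110", "0111010", "01111"
Count: 8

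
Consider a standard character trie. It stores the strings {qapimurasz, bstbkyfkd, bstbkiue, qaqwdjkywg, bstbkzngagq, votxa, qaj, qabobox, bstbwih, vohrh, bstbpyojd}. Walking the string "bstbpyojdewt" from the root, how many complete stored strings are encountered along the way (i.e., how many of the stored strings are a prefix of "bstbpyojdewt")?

1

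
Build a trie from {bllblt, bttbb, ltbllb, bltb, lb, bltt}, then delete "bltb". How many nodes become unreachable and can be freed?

1

After clearing the end-marker at "bltb", prune upward until reaching a node still needed by another word.
The suffix "b" (1 node) is used only by "bltb"; the node for "blt" still has the child "t", so pruning stops there.
Nodes removed: 1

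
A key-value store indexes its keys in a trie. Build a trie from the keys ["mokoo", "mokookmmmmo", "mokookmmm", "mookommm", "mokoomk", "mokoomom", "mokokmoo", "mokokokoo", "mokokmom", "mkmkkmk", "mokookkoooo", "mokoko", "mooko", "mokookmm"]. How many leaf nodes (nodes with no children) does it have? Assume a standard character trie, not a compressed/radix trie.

A leaf is a node with no children — equivalently, the end of a word that is not a proper prefix of any other stored word.
Those words: "mkmkkmk", "mokokmom", "mokokmoo", "mokokokoo", "mokookkoooo", "mokookmmmmo", "mokoomk", "mokoomom", "mookommm"
Leaf count: 9

9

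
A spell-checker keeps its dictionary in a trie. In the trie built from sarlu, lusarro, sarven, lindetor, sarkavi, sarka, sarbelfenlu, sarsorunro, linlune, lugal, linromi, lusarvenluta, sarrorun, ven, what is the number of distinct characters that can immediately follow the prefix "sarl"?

Follow the path "sarl" to its node, then look at its outgoing edges.
Distinct next characters after "sarl": u.
That node has 1 child edge.

1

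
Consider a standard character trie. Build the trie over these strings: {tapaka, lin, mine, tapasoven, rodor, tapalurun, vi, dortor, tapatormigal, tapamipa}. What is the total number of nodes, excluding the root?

Trace insertions, counting only characters that open a new branch:
  "tapaka" → 6 new (t, a, p, a, k, a)
  "lin" → 3 new (l, i, n)
  "mine" → 4 new (m, i, n, e)
  "tapasoven" → prefix "tapa" already present; 5 new (s, o, v, e, n)
  "rodor" → 5 new (r, o, d, o, r)
  "tapalurun" → prefix "tapa" already present; 5 new (l, u, r, u, n)
  "vi" → 2 new (v, i)
  "dortor" → 6 new (d, o, r, t, o, r)
  "tapatormigal" → prefix "tapa" already present; 8 new (t, o, r, m, i, g, a, l)
  "tapamipa" → prefix "tapa" already present; 4 new (m, i, p, a)
Total nodes = 6 + 3 + 4 + 5 + 5 + 5 + 2 + 6 + 8 + 4 = 48

48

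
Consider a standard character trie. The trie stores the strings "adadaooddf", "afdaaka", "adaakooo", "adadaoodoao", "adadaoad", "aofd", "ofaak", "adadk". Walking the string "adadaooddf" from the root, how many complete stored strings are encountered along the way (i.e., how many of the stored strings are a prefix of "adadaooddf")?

Check each prefix of "adadaooddf" against the stored set — each match is an end-marker on the path.
Prefixes of the query that are stored words: "adadaooddf"
Count: 1

1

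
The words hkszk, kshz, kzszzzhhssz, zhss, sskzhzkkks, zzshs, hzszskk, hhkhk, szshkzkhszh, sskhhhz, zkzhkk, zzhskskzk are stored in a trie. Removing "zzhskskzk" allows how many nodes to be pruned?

7

After clearing the end-marker at "zzhskskzk", prune upward until reaching a node still needed by another word.
The suffix "hskskzk" (7 nodes) is used only by "zzhskskzk"; the node for "zz" still has the child "s", so pruning stops there.
Nodes removed: 7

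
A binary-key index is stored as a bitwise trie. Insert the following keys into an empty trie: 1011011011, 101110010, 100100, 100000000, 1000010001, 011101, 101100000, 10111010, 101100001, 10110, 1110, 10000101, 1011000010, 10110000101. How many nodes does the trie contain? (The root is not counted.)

49

Trace insertions, counting only characters that open a new branch:
  "1011011011" → 10 new (1, 0, 1, 1, 0, 1, 1, 0, 1, 1)
  "101110010" → prefix "1011" already present; 5 new (1, 0, 0, 1, 0)
  "100100" → prefix "10" already present; 4 new (0, 1, 0, 0)
  "100000000" → prefix "100" already present; 6 new (0, 0, 0, 0, 0, 0)
  "1000010001" → prefix "10000" already present; 5 new (1, 0, 0, 0, 1)
  "011101" → 6 new (0, 1, 1, 1, 0, 1)
  "101100000" → prefix "10110" already present; 4 new (0, 0, 0, 0)
  "10111010" → prefix "101110" already present; 2 new (1, 0)
  "101100001" → prefix "10110000" already present; 1 new (1)
  "10110" → prefix "10110" already present; 0 new (none)
  "1110" → prefix "1" already present; 3 new (1, 1, 0)
  "10000101" → prefix "1000010" already present; 1 new (1)
  "1011000010" → prefix "101100001" already present; 1 new (0)
  "10110000101" → prefix "1011000010" already present; 1 new (1)
Total nodes = 10 + 5 + 4 + 6 + 5 + 6 + 4 + 2 + 1 + 0 + 3 + 1 + 1 + 1 = 49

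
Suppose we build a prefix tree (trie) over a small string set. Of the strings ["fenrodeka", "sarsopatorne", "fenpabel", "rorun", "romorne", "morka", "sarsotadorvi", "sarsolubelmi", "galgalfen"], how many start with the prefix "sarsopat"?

1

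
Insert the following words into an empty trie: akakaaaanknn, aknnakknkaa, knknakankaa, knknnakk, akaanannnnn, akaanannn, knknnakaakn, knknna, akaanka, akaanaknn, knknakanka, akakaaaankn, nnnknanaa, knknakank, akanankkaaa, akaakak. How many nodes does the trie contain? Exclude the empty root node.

73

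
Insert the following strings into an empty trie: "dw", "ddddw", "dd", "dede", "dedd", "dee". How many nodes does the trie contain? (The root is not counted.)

11

For each word, the new-node count is its length minus the longest prefix already in the trie:
  "dw" → 2 new (d, w)
  "ddddw" → prefix "d" already present; 4 new (d, d, d, w)
  "dd" → prefix "dd" already present; 0 new (none)
  "dede" → prefix "d" already present; 3 new (e, d, e)
  "dedd" → prefix "ded" already present; 1 new (d)
  "dee" → prefix "de" already present; 1 new (e)
Total nodes = 2 + 4 + 0 + 3 + 1 + 1 = 11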